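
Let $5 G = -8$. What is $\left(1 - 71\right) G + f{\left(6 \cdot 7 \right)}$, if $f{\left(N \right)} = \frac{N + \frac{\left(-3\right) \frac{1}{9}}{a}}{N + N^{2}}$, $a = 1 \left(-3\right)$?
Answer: $\frac{1820827}{16254} \approx 112.02$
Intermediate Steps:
$G = - \frac{8}{5}$ ($G = \frac{1}{5} \left(-8\right) = - \frac{8}{5} \approx -1.6$)
$a = -3$
$f{\left(N \right)} = \frac{\frac{1}{9} + N}{N + N^{2}}$ ($f{\left(N \right)} = \frac{N + \frac{\left(-3\right) \frac{1}{9}}{-3}}{N + N^{2}} = \frac{N + \left(-3\right) \frac{1}{9} \left(- \frac{1}{3}\right)}{N + N^{2}} = \frac{N - - \frac{1}{9}}{N + N^{2}} = \frac{N + \frac{1}{9}}{N + N^{2}} = \frac{\frac{1}{9} + N}{N + N^{2}}$)
$\left(1 - 71\right) G + f{\left(6 \cdot 7 \right)} = \left(1 - 71\right) \left(- \frac{8}{5}\right) + \frac{\frac{1}{9} + 6 \cdot 7}{6 \cdot 7 \left(1 + 6 \cdot 7\right)} = \left(1 - 71\right) \left(- \frac{8}{5}\right) + \frac{\frac{1}{9} + 42}{42 \left(1 + 42\right)} = \left(-70\right) \left(- \frac{8}{5}\right) + \frac{1}{42} \cdot \frac{1}{43} \cdot \frac{379}{9} = 112 + \frac{1}{42} \cdot \frac{1}{43} \cdot \frac{379}{9} = 112 + \frac{379}{16254} = \frac{1820827}{16254}$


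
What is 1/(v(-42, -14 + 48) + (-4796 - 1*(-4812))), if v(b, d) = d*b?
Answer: -1/1412 ≈ -0.00070821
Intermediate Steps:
v(b, d) = b*d
1/(v(-42, -14 + 48) + (-4796 - 1*(-4812))) = 1/(-42*(-14 + 48) + (-4796 - 1*(-4812))) = 1/(-42*34 + (-4796 + 4812)) = 1/(-1428 + 16) = 1/(-1412) = -1/1412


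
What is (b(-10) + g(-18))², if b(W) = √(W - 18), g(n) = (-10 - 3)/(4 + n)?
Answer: -5319/196 + 26*I*√7/7 ≈ -27.138 + 9.8271*I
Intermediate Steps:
g(n) = -13/(4 + n)
b(W) = √(-18 + W)
(b(-10) + g(-18))² = (√(-18 - 10) - 13/(4 - 18))² = (√(-28) - 13/(-14))² = (2*I*√7 - 13*(-1/14))² = (2*I*√7 + 13/14)² = (13/14 + 2*I*√7)²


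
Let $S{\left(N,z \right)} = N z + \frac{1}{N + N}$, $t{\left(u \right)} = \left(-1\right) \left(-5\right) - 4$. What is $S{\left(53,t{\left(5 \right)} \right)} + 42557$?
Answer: $\frac{4516661}{106} \approx 42610.0$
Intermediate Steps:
$t{\left(u \right)} = 1$ ($t{\left(u \right)} = 5 - 4 = 1$)
$S{\left(N,z \right)} = \frac{1}{2 N} + N z$ ($S{\left(N,z \right)} = N z + \frac{1}{2 N} = \frac{1}{2 N} + N z$)
$S{\left(53,t{\left(5 \right)} \right)} + 42557 = \left(\frac{1}{2 \cdot 53} + 53 \cdot 1\right) + 42557 = \left(\frac{1}{2} \cdot \frac{1}{53} + 53\right) + 42557 = \left(\frac{1}{106} + 53\right) + 42557 = \frac{5619}{106} + 42557 = \frac{4516661}{106}$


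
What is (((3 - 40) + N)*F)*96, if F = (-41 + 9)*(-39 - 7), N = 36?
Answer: -141312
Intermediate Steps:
F = 1472 (F = -32*(-46) = 1472)
(((3 - 40) + N)*F)*96 = (((3 - 40) + 36)*1472)*96 = ((-37 + 36)*1472)*96 = -1*1472*96 = -1472*96 = -141312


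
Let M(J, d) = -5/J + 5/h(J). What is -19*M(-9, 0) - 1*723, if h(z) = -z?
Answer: -6697/9 ≈ -744.11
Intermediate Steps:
M(J, d) = -10/J (M(J, d) = -5/J + 5/((-J)) = -5/J + 5*(-1/J) = -5/J - 5/J = -10/J)
-19*M(-9, 0) - 1*723 = -(-190)/(-9) - 1*723 = -(-190)*(-1)/9 - 723 = -19*10/9 - 723 = -190/9 - 723 = -6697/9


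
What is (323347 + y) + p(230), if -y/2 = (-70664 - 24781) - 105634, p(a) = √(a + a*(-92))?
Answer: 725505 + I*√20930 ≈ 7.2551e+5 + 144.67*I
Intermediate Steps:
p(a) = √91*√(-a) (p(a) = √(a - 92*a) = √(-91*a) = √91*√(-a))
y = 402158 (y = -2*((-70664 - 24781) - 105634) = -2*(-95445 - 105634) = -2*(-201079) = 402158)
(323347 + y) + p(230) = (323347 + 402158) + √91*√(-1*230) = 725505 + √91*√(-230) = 725505 + √91*(I*√230) = 725505 + I*√20930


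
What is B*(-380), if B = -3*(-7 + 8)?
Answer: 1140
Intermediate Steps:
B = -3 (B = -3*1 = -3)
B*(-380) = -3*(-380) = 1140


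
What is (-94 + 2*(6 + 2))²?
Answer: 6084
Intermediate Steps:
(-94 + 2*(6 + 2))² = (-94 + 2*8)² = (-94 + 16)² = (-78)² = 6084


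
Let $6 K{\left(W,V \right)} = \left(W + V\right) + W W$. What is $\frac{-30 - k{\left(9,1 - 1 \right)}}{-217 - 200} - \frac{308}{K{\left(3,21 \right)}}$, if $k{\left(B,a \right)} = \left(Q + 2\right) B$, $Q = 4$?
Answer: $- \frac{7756}{139} \approx -55.799$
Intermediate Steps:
$k{\left(B,a \right)} = 6 B$ ($k{\left(B,a \right)} = \left(4 + 2\right) B = 6 B$)
$K{\left(W,V \right)} = \frac{V}{6} + \frac{W}{6} + \frac{W^{2}}{6}$ ($K{\left(W,V \right)} = \frac{\left(W + V\right) + W W}{6} = \frac{\left(V + W\right) + W^{2}}{6} = \frac{V + W + W^{2}}{6} = \frac{V}{6} + \frac{W}{6} + \frac{W^{2}}{6}$)
$\frac{-30 - k{\left(9,1 - 1 \right)}}{-217 - 200} - \frac{308}{K{\left(3,21 \right)}} = \frac{-30 - 6 \cdot 9}{-217 - 200} - \frac{308}{\frac{1}{6} \cdot 21 + \frac{1}{6} \cdot 3 + \frac{3^{2}}{6}} = \frac{-30 - 54}{-417} - \frac{308}{\frac{7}{2} + \frac{1}{2} + \frac{1}{6} \cdot 9} = \left(-30 - 54\right) \left(- \frac{1}{417}\right) - \frac{308}{\frac{7}{2} + \frac{1}{2} + \frac{3}{2}} = \left(-84\right) \left(- \frac{1}{417}\right) - \frac{308}{\frac{11}{2}} = \frac{28}{139} - 56 = - \frac{7756}{139}$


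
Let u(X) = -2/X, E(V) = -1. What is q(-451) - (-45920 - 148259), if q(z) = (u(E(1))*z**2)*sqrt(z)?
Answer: 194179 + 406802*I*sqrt(451) ≈ 1.9418e+5 + 8.6392e+6*I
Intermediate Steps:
q(z) = 2*z**(5/2) (q(z) = ((-2/(-1))*z**2)*sqrt(z) = ((-2*(-1))*z**2)*sqrt(z) = (2*z**2)*sqrt(z) = 2*z**(5/2))
q(-451) - (-45920 - 148259) = 2*(-451)**(5/2) - (-45920 - 148259) = 2*(203401*I*sqrt(451)) - 1*(-194179) = 406802*I*sqrt(451) + 194179 = 194179 + 406802*I*sqrt(451)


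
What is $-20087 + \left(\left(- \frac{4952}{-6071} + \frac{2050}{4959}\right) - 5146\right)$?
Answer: $- \frac{759629941219}{30106089} \approx -25232.0$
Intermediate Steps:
$-20087 + \left(\left(- \frac{4952}{-6071} + \frac{2050}{4959}\right) - 5146\right) = -20087 + \left(\left(\left(-4952\right) \left(- \frac{1}{6071}\right) + 2050 \cdot \frac{1}{4959}\right) - 5146\right) = -20087 + \left(\left(\frac{4952}{6071} + \frac{2050}{4959}\right) - 5146\right) = -20087 + \left(\frac{37002518}{30106089} - 5146\right) = -20087 - \frac{154888931476}{30106089} = - \frac{759629941219}{30106089}$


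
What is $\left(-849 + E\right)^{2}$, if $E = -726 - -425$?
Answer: $1322500$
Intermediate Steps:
$E = -301$ ($E = -726 + 425 = -301$)
$\left(-849 + E\right)^{2} = \left(-849 - 301\right)^{2} = \left(-1150\right)^{2} = 1322500$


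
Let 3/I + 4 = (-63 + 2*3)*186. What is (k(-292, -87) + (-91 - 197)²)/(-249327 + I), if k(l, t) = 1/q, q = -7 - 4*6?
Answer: -27270815378/81975227115 ≈ -0.33267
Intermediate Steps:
q = -31 (q = -7 - 24 = -31)
k(l, t) = -1/31 (k(l, t) = 1/(-31) = -1/31)
I = -3/10606 (I = 3/(-4 + (-63 + 2*3)*186) = 3/(-4 + (-63 + 6)*186) = 3/(-4 - 57*186) = 3/(-4 - 10602) = 3/(-10606) = 3*(-1/10606) = -3/10606 ≈ -0.00028286)
(k(-292, -87) + (-91 - 197)²)/(-249327 + I) = (-1/31 + (-91 - 197)²)/(-249327 - 3/10606) = (-1/31 + (-288)²)/(-2644362165/10606) = (-1/31 + 82944)*(-10606/2644362165) = (2571263/31)*(-10606/2644362165) = -27270815378/81975227115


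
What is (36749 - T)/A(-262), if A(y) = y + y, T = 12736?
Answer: -24013/524 ≈ -45.826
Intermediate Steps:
A(y) = 2*y
(36749 - T)/A(-262) = (36749 - 1*12736)/((2*(-262))) = (36749 - 12736)/(-524) = 24013*(-1/524) = -24013/524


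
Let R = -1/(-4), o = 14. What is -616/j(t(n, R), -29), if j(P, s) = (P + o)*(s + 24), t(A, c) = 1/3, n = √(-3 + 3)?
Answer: 1848/215 ≈ 8.5954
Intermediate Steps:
R = ¼ (R = -1*(-¼) = ¼ ≈ 0.25000)
n = 0 (n = √0 = 0)
t(A, c) = ⅓
j(P, s) = (14 + P)*(24 + s) (j(P, s) = (P + 14)*(s + 24) = (14 + P)*(24 + s))
-616/j(t(n, R), -29) = -616/(336 + 14*(-29) + 24*(⅓) + (⅓)*(-29)) = -616/(336 - 406 + 8 - 29/3) = -616/(-215/3) = -616*(-3/215) = 1848/215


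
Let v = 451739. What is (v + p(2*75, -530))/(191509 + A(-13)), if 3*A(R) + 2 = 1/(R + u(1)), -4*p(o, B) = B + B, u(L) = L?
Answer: 16272144/6894299 ≈ 2.3602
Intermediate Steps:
p(o, B) = -B/2 (p(o, B) = -(B + B)/4 = -B/2)
A(R) = -⅔ + 1/(3*(1 + R)) (A(R) = -⅔ + 1/(3*(R + 1)) = -⅔ + 1/(3*(1 + R)))
(v + p(2*75, -530))/(191509 + A(-13)) = (451739 - ½*(-530))/(191509 + (-1 - 2*(-13))/(3*(1 - 13))) = (451739 + 265)/(191509 + (⅓)*(-1 + 26)/(-12)) = 452004/(191509 + (⅓)*(-1/12)*25) = 452004/(191509 - 25/36) = 452004/(6894299/36) = 452004*(36/6894299) = 16272144/6894299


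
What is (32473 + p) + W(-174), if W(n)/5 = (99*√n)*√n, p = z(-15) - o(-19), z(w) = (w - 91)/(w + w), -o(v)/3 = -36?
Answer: -806422/15 ≈ -53761.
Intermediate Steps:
o(v) = 108 (o(v) = -3*(-36) = 108)
z(w) = (-91 + w)/(2*w) (z(w) = (-91 + w)/((2*w)) = (-91 + w)*(1/(2*w)) = (-91 + w)/(2*w))
p = -1567/15 (p = (½)*(-91 - 15)/(-15) - 1*108 = (½)*(-1/15)*(-106) - 108 = 53/15 - 108 = -1567/15 ≈ -104.47)
W(n) = 495*n (W(n) = 5*((99*√n)*√n) = 5*(99*n) = 495*n)
(32473 + p) + W(-174) = (32473 - 1567/15) + 495*(-174) = 485528/15 - 86130 = -806422/15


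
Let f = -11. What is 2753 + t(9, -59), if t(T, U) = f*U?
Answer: 3402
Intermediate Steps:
t(T, U) = -11*U
2753 + t(9, -59) = 2753 - 11*(-59) = 2753 + 649 = 3402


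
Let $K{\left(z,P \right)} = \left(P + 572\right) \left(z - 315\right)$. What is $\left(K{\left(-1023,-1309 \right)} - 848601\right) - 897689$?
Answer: $-760184$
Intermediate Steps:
$K{\left(z,P \right)} = \left(-315 + z\right) \left(572 + P\right)$ ($K{\left(z,P \right)} = \left(572 + P\right) \left(-315 + z\right) = \left(-315 + z\right) \left(572 + P\right)$)
$\left(K{\left(-1023,-1309 \right)} - 848601\right) - 897689 = \left(\left(-180180 - -412335 + 572 \left(-1023\right) - -1339107\right) - 848601\right) - 897689 = \left(\left(-180180 + 412335 - 585156 + 1339107\right) - 848601\right) - 897689 = \left(986106 - 848601\right) - 897689 = 137505 - 897689 = -760184$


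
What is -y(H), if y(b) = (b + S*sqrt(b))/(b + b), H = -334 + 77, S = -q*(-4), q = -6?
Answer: -1/2 - 12*I*sqrt(257)/257 ≈ -0.5 - 0.74854*I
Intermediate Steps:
S = -24 (S = -1*(-6)*(-4) = 6*(-4) = -24)
H = -257
y(b) = (b - 24*sqrt(b))/(2*b) (y(b) = (b - 24*sqrt(b))/(b + b) = (b - 24*sqrt(b))/((2*b)) = (b - 24*sqrt(b))*(1/(2*b)) = (b - 24*sqrt(b))/(2*b))
-y(H) = -(1/2 - (-12)*I*sqrt(257)/257) = -(1/2 + 12*I*sqrt(257)/257) = -1/2 - 12*I*sqrt(257)/257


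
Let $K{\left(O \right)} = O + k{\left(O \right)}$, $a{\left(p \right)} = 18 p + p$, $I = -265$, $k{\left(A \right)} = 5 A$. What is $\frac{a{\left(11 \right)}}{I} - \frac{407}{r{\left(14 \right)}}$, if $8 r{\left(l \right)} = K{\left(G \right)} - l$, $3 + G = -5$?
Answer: $\frac{424941}{8215} \approx 51.727$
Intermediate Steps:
$G = -8$ ($G = -3 - 5 = -8$)
$a{\left(p \right)} = 19 p$
$K{\left(O \right)} = 6 O$ ($K{\left(O \right)} = O + 5 O = 6 O$)
$r{\left(l \right)} = -6 - \frac{l}{8}$ ($r{\left(l \right)} = \frac{6 \left(-8\right) - l}{8} = \frac{-48 - l}{8} = -6 - \frac{l}{8}$)
$\frac{a{\left(11 \right)}}{I} - \frac{407}{r{\left(14 \right)}} = \frac{19 \cdot 11}{-265} - \frac{407}{-6 - \frac{7}{4}} = 209 \left(- \frac{1}{265}\right) - \frac{407}{-6 - \frac{7}{4}} = - \frac{209}{265} - \frac{407}{- \frac{31}{4}} = - \frac{209}{265} - - \frac{1628}{31} = - \frac{209}{265} + \frac{1628}{31} = \frac{424941}{8215}$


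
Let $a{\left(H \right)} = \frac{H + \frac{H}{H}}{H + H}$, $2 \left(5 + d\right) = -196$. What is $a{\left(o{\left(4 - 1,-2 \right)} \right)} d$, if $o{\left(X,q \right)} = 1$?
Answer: $-103$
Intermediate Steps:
$d = -103$ ($d = -5 + \frac{1}{2} \left(-196\right) = -5 - 98 = -103$)
$a{\left(H \right)} = \frac{1 + H}{2 H}$ ($a{\left(H \right)} = \frac{H + 1}{2 H} = \left(1 + H\right) \frac{1}{2 H} = \frac{1 + H}{2 H}$)
$a{\left(o{\left(4 - 1,-2 \right)} \right)} d = \frac{1 + 1}{2 \cdot 1} \left(-103\right) = \frac{1}{2} \cdot 1 \cdot 2 \left(-103\right) = 1 \left(-103\right) = -103$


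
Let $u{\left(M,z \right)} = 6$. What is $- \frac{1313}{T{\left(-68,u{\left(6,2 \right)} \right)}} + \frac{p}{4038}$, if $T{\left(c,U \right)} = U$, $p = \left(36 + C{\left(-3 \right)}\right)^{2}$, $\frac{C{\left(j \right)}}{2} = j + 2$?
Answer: $- \frac{882493}{4038} \approx -218.55$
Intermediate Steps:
$C{\left(j \right)} = 4 + 2 j$ ($C{\left(j \right)} = 2 \left(j + 2\right) = 2 \left(2 + j\right) = 4 + 2 j$)
$p = 1156$ ($p = \left(36 + \left(4 + 2 \left(-3\right)\right)\right)^{2} = \left(36 + \left(4 - 6\right)\right)^{2} = \left(36 - 2\right)^{2} = 34^{2} = 1156$)
$- \frac{1313}{T{\left(-68,u{\left(6,2 \right)} \right)}} + \frac{p}{4038} = - \frac{1313}{6} + \frac{1156}{4038} = \left(-1313\right) \frac{1}{6} + 1156 \cdot \frac{1}{4038} = - \frac{1313}{6} + \frac{578}{2019} = - \frac{882493}{4038}$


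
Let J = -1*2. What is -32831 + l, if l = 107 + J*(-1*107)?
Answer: -32510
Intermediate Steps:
J = -2
l = 321 (l = 107 - (-2)*107 = 107 - 2*(-107) = 107 + 214 = 321)
-32831 + l = -32831 + 321 = -32510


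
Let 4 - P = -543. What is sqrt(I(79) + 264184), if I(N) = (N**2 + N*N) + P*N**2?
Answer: sqrt(3690493) ≈ 1921.1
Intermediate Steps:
P = 547 (P = 4 - 1*(-543) = 4 + 543 = 547)
I(N) = 549*N**2 (I(N) = (N**2 + N*N) + 547*N**2 = (N**2 + N**2) + 547*N**2 = 2*N**2 + 547*N**2 = 549*N**2)
sqrt(I(79) + 264184) = sqrt(549*79**2 + 264184) = sqrt(549*6241 + 264184) = sqrt(3426309 + 264184) = sqrt(3690493)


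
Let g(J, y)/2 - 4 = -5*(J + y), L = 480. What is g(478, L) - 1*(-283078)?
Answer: 273506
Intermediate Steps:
g(J, y) = 8 - 10*J - 10*y (g(J, y) = 8 + 2*(-5*(J + y)) = 8 + 2*(-5*J - 5*y) = 8 + (-10*J - 10*y) = 8 - 10*J - 10*y)
g(478, L) - 1*(-283078) = (8 - 10*478 - 10*480) - 1*(-283078) = (8 - 4780 - 4800) + 283078 = -9572 + 283078 = 273506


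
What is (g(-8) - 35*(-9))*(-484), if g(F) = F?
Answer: -148588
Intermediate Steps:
(g(-8) - 35*(-9))*(-484) = (-8 - 35*(-9))*(-484) = (-8 + 315)*(-484) = 307*(-484) = -148588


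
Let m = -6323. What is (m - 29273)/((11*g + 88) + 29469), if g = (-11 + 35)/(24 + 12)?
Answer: -9708/8063 ≈ -1.2040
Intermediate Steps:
g = ⅔ (g = 24/36 = 24*(1/36) = ⅔ ≈ 0.66667)
(m - 29273)/((11*g + 88) + 29469) = (-6323 - 29273)/((11*(⅔) + 88) + 29469) = -35596/((22/3 + 88) + 29469) = -35596/(286/3 + 29469) = -35596/88693/3 = -35596*3/88693 = -9708/8063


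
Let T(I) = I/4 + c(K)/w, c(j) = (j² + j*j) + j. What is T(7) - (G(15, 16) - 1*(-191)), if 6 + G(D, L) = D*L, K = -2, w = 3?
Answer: -1685/4 ≈ -421.25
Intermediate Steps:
c(j) = j + 2*j² (c(j) = (j² + j²) + j = 2*j² + j = j + 2*j²)
T(I) = 2 + I/4 (T(I) = I/4 - 2*(1 + 2*(-2))/3 = I*(¼) - 2*(1 - 4)*(⅓) = I/4 - 2*(-3)*(⅓) = I/4 + 6*(⅓) = I/4 + 2 = 2 + I/4)
G(D, L) = -6 + D*L
T(7) - (G(15, 16) - 1*(-191)) = (2 + (¼)*7) - ((-6 + 15*16) - 1*(-191)) = (2 + 7/4) - ((-6 + 240) + 191) = 15/4 - (234 + 191) = 15/4 - 1*425 = 15/4 - 425 = -1685/4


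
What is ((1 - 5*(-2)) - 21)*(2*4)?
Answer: -80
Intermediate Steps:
((1 - 5*(-2)) - 21)*(2*4) = ((1 + 10) - 21)*8 = (11 - 21)*8 = -10*8 = -80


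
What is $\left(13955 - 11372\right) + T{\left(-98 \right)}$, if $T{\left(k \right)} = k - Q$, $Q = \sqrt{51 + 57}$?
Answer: $2485 - 6 \sqrt{3} \approx 2474.6$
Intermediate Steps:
$Q = 6 \sqrt{3}$ ($Q = \sqrt{108} = 6 \sqrt{3} \approx 10.392$)
$T{\left(k \right)} = k - 6 \sqrt{3}$
$\left(13955 - 11372\right) + T{\left(-98 \right)} = \left(13955 - 11372\right) - \left(98 + 6 \sqrt{3}\right) = 2583 - \left(98 + 6 \sqrt{3}\right) = 2485 - 6 \sqrt{3}$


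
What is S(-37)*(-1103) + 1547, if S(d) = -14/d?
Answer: 41797/37 ≈ 1129.6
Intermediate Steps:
S(-37)*(-1103) + 1547 = -14/(-37)*(-1103) + 1547 = -14*(-1/37)*(-1103) + 1547 = (14/37)*(-1103) + 1547 = -15442/37 + 1547 = 41797/37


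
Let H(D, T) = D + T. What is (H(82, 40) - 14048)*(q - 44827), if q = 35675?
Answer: 127450752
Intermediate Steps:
(H(82, 40) - 14048)*(q - 44827) = ((82 + 40) - 14048)*(35675 - 44827) = (122 - 14048)*(-9152) = -13926*(-9152) = 127450752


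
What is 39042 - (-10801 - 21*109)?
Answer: 52132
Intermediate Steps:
39042 - (-10801 - 21*109) = 39042 - (-10801 - 2289) = 39042 - 1*(-13090) = 39042 + 13090 = 52132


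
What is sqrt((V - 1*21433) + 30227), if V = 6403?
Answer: sqrt(15197) ≈ 123.28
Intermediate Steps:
sqrt((V - 1*21433) + 30227) = sqrt((6403 - 1*21433) + 30227) = sqrt((6403 - 21433) + 30227) = sqrt(-15030 + 30227) = sqrt(15197)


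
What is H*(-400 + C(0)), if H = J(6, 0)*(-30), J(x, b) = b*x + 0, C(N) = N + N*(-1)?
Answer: 0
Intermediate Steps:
C(N) = 0 (C(N) = N - N = 0)
J(x, b) = b*x
H = 0 (H = (0*6)*(-30) = 0*(-30) = 0)
H*(-400 + C(0)) = 0*(-400 + 0) = 0*(-400) = 0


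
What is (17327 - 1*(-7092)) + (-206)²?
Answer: 66855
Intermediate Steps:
(17327 - 1*(-7092)) + (-206)² = (17327 + 7092) + 42436 = 24419 + 42436 = 66855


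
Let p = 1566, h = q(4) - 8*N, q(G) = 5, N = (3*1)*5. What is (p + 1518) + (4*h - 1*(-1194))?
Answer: 3818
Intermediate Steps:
N = 15 (N = 3*5 = 15)
h = -115 (h = 5 - 8*15 = 5 - 120 = -115)
(p + 1518) + (4*h - 1*(-1194)) = (1566 + 1518) + (4*(-115) - 1*(-1194)) = 3084 + (-460 + 1194) = 3084 + 734 = 3818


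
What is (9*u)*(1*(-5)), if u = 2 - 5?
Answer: 135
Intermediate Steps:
u = -3
(9*u)*(1*(-5)) = (9*(-3))*(1*(-5)) = -27*(-5) = 135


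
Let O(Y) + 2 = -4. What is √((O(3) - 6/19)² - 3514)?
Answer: I*√1254154/19 ≈ 58.942*I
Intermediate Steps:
O(Y) = -6 (O(Y) = -2 - 4 = -6)
√((O(3) - 6/19)² - 3514) = √((-6 - 6/19)² - 3514) = √((-120/19)² - 3514) = √(14400/361 - 3514) = √(-1254154/361) = I*√1254154/19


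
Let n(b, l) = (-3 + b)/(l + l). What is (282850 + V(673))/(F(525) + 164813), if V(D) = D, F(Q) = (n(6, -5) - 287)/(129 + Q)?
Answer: 1854240420/1077874147 ≈ 1.7203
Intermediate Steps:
n(b, l) = (-3 + b)/(2*l) (n(b, l) = (-3 + b)/((2*l)) = (-3 + b)*(1/(2*l)) = (-3 + b)/(2*l))
F(Q) = -2873/(10*(129 + Q)) (F(Q) = ((½)*(-3 + 6)/(-5) - 287)/(129 + Q) = ((½)*(-⅕)*3 - 287)/(129 + Q) = (-3/10 - 287)/(129 + Q) = -2873/(10*(129 + Q)))
(282850 + V(673))/(F(525) + 164813) = (282850 + 673)/(-2873/(1290 + 10*525) + 164813) = 283523/(-2873/(1290 + 5250) + 164813) = 283523/(-2873/6540 + 164813) = 283523/(1077874147/6540) = 283523*(6540/1077874147) = 1854240420/1077874147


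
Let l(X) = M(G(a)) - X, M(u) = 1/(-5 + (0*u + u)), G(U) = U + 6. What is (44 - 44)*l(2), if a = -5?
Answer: 0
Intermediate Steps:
G(U) = 6 + U
M(u) = 1/(-5 + u) (M(u) = 1/(-5 + (0 + u)) = 1/(-5 + u))
l(X) = -¼ - X (l(X) = 1/(-5 + (6 - 5)) - X = 1/(-5 + 1) - X = 1/(-4) - X = -¼ - X)
(44 - 44)*l(2) = (44 - 44)*(-¼ - 1*2) = 0*(-¼ - 2) = 0*(-9/4) = 0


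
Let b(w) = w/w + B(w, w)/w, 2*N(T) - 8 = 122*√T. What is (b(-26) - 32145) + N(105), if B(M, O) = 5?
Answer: -835645/26 + 61*√105 ≈ -31515.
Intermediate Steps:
N(T) = 4 + 61*√T (N(T) = 4 + (122*√T)/2 = 4 + 61*√T)
b(w) = 1 + 5/w (b(w) = w/w + 5/w = 1 + 5/w)
(b(-26) - 32145) + N(105) = ((5 - 26)/(-26) - 32145) + (4 + 61*√105) = (-1/26*(-21) - 32145) + (4 + 61*√105) = (21/26 - 32145) + (4 + 61*√105) = -835749/26 + (4 + 61*√105) = -835645/26 + 61*√105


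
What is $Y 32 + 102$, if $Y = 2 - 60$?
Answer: $-1754$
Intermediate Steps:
$Y = -58$ ($Y = 2 - 60 = -58$)
$Y 32 + 102 = \left(-58\right) 32 + 102 = -1856 + 102 = -1754$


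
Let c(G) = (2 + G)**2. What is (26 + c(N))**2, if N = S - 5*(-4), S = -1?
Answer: 218089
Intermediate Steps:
N = 19 (N = -1 - 5*(-4) = -1 + 20 = 19)
(26 + c(N))**2 = (26 + (2 + 19)**2)**2 = (26 + 21**2)**2 = (26 + 441)**2 = 467**2 = 218089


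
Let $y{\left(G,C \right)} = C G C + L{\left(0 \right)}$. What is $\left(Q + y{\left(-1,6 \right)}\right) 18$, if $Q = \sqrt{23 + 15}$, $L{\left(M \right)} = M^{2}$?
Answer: $-648 + 18 \sqrt{38} \approx -537.04$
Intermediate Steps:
$y{\left(G,C \right)} = G C^{2}$ ($y{\left(G,C \right)} = C G C + 0^{2} = G C^{2} + 0 = G C^{2}$)
$Q = \sqrt{38} \approx 6.1644$
$\left(Q + y{\left(-1,6 \right)}\right) 18 = \left(\sqrt{38} - 6^{2}\right) 18 = \left(\sqrt{38} - 36\right) 18 = \left(-36 + \sqrt{38}\right) 18 = -648 + 18 \sqrt{38}$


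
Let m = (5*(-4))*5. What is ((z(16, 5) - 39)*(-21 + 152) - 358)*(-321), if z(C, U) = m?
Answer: 5960007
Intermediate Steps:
m = -100 (m = -20*5 = -100)
z(C, U) = -100
((z(16, 5) - 39)*(-21 + 152) - 358)*(-321) = ((-100 - 39)*(-21 + 152) - 358)*(-321) = (-139*131 - 358)*(-321) = (-18209 - 358)*(-321) = -18567*(-321) = 5960007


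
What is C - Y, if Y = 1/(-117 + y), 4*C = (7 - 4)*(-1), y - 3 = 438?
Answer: -61/81 ≈ -0.75309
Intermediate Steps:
y = 441 (y = 3 + 438 = 441)
C = -3/4 (C = ((7 - 4)*(-1))/4 = (3*(-1))/4 = (1/4)*(-3) = -3/4 ≈ -0.75000)
Y = 1/324 (Y = 1/(-117 + 441) = 1/324 ≈ 0.0030864)
C - Y = -3/4 - 1*1/324 = -3/4 - 1/324 = -61/81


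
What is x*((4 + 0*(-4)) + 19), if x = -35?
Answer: -805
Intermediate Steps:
x*((4 + 0*(-4)) + 19) = -35*((4 + 0*(-4)) + 19) = -35*((4 + 0) + 19) = -35*(4 + 19) = -35*23 = -805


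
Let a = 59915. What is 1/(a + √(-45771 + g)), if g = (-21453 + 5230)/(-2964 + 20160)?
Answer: 44795580/2683961397193 - 2*I*√6396443409/2683961397193 ≈ 1.669e-5 - 5.9597e-8*I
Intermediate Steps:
g = -16223/17196 ≈ -0.94342
1/(a + √(-45771 + g)) = 1/(59915 + √(-45771 - 16223/17196)) = 1/(59915 + √(-787094339/17196)) = 1/(59915 + 23*I*√6396443409/8598)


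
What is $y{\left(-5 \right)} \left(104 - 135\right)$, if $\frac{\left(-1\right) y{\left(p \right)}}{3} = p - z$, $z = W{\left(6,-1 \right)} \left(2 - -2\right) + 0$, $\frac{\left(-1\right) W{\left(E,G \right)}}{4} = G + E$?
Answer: $6975$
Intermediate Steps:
$W{\left(E,G \right)} = - 4 E - 4 G$ ($W{\left(E,G \right)} = - 4 \left(G + E\right) = - 4 \left(E + G\right) = - 4 E - 4 G$)
$z = -80$ ($z = \left(\left(-4\right) 6 - -4\right) \left(2 - -2\right) + 0 = \left(-24 + 4\right) \left(2 + 2\right) + 0 = \left(-20\right) 4 + 0 = -80 + 0 = -80$)
$y{\left(p \right)} = -240 - 3 p$ ($y{\left(p \right)} = - 3 \left(p - -80\right) = - 3 \left(p + 80\right) = - 3 \left(80 + p\right) = -240 - 3 p$)
$y{\left(-5 \right)} \left(104 - 135\right) = \left(-240 - -15\right) \left(104 - 135\right) = \left(-240 + 15\right) \left(-31\right) = \left(-225\right) \left(-31\right) = 6975$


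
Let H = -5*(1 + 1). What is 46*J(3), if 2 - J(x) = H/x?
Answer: 736/3 ≈ 245.33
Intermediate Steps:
H = -10 (H = -5*2 = -10)
J(x) = 2 + 10/x (J(x) = 2 - (-10)/x = 2 + 10/x)
46*J(3) = 46*(2 + 10/3) = 46*(16/3) = 736/3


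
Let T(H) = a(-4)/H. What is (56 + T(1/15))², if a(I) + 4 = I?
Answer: 4096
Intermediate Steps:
a(I) = -4 + I
T(H) = -8/H (T(H) = (-4 - 4)/H = -8/H)
(56 + T(1/15))² = (56 - 8/(1/15))² = (56 - 8/1/15)² = (56 - 8*15)² = (56 - 120)² = (-64)² = 4096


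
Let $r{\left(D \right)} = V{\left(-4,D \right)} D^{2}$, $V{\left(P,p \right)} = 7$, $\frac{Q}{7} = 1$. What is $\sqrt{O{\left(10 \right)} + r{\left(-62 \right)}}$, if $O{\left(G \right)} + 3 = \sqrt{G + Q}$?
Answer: $\sqrt{26905 + \sqrt{17}} \approx 164.04$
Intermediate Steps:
$Q = 7$ ($Q = 7 \cdot 1 = 7$)
$O{\left(G \right)} = -3 + \sqrt{7 + G}$ ($O{\left(G \right)} = -3 + \sqrt{G + 7} = -3 + \sqrt{7 + G}$)
$r{\left(D \right)} = 7 D^{2}$
$\sqrt{O{\left(10 \right)} + r{\left(-62 \right)}} = \sqrt{\left(-3 + \sqrt{7 + 10}\right) + 7 \left(-62\right)^{2}} = \sqrt{\left(-3 + \sqrt{17}\right) + 7 \cdot 3844} = \sqrt{\left(-3 + \sqrt{17}\right) + 26908} = \sqrt{26905 + \sqrt{17}}$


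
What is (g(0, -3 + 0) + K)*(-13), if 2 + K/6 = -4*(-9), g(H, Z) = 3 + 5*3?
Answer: -2886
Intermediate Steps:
g(H, Z) = 18 (g(H, Z) = 3 + 15 = 18)
K = 204 (K = -12 + 6*(-4*(-9)) = -12 + 6*36 = -12 + 216 = 204)
(g(0, -3 + 0) + K)*(-13) = (18 + 204)*(-13) = 222*(-13) = -2886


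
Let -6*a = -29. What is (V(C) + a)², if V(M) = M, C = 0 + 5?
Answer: 3481/36 ≈ 96.694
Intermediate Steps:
C = 5
a = 29/6 (a = -⅙*(-29) = 29/6 ≈ 4.8333)
(V(C) + a)² = (5 + 29/6)² = (59/6)² = 3481/36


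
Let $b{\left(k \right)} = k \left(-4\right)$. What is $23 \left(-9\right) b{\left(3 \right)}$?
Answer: $2484$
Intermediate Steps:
$b{\left(k \right)} = - 4 k$
$23 \left(-9\right) b{\left(3 \right)} = 23 \left(-9\right) \left(\left(-4\right) 3\right) = \left(-207\right) \left(-12\right) = 2484$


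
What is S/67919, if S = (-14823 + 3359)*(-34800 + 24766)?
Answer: 115029776/67919 ≈ 1693.6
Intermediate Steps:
S = 115029776 (S = -11464*(-10034) = 115029776)
S/67919 = 115029776/67919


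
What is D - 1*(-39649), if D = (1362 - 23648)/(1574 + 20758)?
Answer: 442709591/11166 ≈ 39648.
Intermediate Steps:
D = -11143/11166 (D = -22286/22332 = -22286*1/22332 = -11143/11166 ≈ -0.99794)
D - 1*(-39649) = -11143/11166 - 1*(-39649) = -11143/11166 + 39649 = 442709591/11166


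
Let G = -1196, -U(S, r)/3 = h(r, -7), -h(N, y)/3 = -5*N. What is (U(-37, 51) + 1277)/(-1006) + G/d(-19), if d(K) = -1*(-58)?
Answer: -286033/14587 ≈ -19.609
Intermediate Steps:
d(K) = 58
h(N, y) = 15*N (h(N, y) = -(-15)*N = 15*N)
U(S, r) = -45*r
(U(-37, 51) + 1277)/(-1006) + G/d(-19) = (-45*51 + 1277)/(-1006) - 1196/58 = (-2295 + 1277)*(-1/1006) - 1196*1/58 = -1018*(-1/1006) - 598/29 = 509/503 - 598/29 = -286033/14587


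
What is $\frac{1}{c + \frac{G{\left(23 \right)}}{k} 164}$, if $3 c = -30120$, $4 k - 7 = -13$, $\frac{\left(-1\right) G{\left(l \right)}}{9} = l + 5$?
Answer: $\frac{1}{17512} \approx 5.7104 \cdot 10^{-5}$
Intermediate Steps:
$G{\left(l \right)} = -45 - 9 l$ ($G{\left(l \right)} = - 9 \left(l + 5\right) = - 9 \left(5 + l\right) = -45 - 9 l$)
$k = - \frac{3}{2}$ ($k = \frac{7}{4} + \frac{1}{4} \left(-13\right) = \frac{7}{4} - \frac{13}{4} = - \frac{3}{2} \approx -1.5$)
$c = -10040$ ($c = \frac{1}{3} \left(-30120\right) = -10040$)
$\frac{1}{c + \frac{G{\left(23 \right)}}{k} 164} = \frac{1}{-10040 + \frac{-45 - 207}{- \frac{3}{2}} \cdot 164} = \frac{1}{-10040 + \left(-45 - 207\right) \left(- \frac{2}{3}\right) 164} = \frac{1}{-10040 + \left(-252\right) \left(- \frac{2}{3}\right) 164} = \frac{1}{-10040 + 168 \cdot 164} = \frac{1}{-10040 + 27552} = \frac{1}{17512}$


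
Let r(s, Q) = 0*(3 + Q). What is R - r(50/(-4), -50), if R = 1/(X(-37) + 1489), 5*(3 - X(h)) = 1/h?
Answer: 185/276021 ≈ 0.00067024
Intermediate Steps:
X(h) = 3 - 1/(5*h)
r(s, Q) = 0
R = 185/276021 (R = 1/((3 - ⅕/(-37)) + 1489) = 1/((3 - ⅕*(-1/37)) + 1489) = 1/((3 + 1/185) + 1489) = 1/(556/185 + 1489) = 1/(276021/185) = 185/276021 ≈ 0.00067024)
R - r(50/(-4), -50) = 185/276021 - 1*0 = 185/276021 + 0 = 185/276021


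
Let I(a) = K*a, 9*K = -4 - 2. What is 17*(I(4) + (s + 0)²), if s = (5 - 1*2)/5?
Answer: -2941/75 ≈ -39.213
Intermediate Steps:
K = -⅔ (K = (-4 - 2)/9 = (⅑)*(-6) = -⅔ ≈ -0.66667)
I(a) = -2*a/3
s = ⅗ (s = (5 - 2)*(⅕) = 3*(⅕) = ⅗ ≈ 0.60000)
17*(I(4) + (s + 0)²) = 17*(-⅔*4 + (⅗ + 0)²) = 17*(-8/3 + (⅗)²) = 17*(-8/3 + 9/25) = 17*(-173/75) = -2941/75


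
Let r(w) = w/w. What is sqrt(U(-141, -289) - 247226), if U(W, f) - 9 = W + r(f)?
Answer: I*sqrt(247357) ≈ 497.35*I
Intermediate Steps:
r(w) = 1
U(W, f) = 10 + W (U(W, f) = 9 + (W + 1) = 9 + (1 + W) = 10 + W)
sqrt(U(-141, -289) - 247226) = sqrt((10 - 141) - 247226) = sqrt(-131 - 247226) = sqrt(-247357) = I*sqrt(247357)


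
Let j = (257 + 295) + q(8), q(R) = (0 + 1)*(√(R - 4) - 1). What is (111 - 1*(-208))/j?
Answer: 319/553 ≈ 0.57685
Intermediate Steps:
q(R) = -1 + √(-4 + R) (q(R) = 1*(√(-4 + R) - 1) = 1*(-1 + √(-4 + R)) = -1 + √(-4 + R))
j = 553 (j = (257 + 295) + (-1 + √(-4 + 8)) = 552 + (-1 + √4) = 552 + (-1 + 2) = 552 + 1 = 553)
(111 - 1*(-208))/j = (111 - 1*(-208))/553 = (111 + 208)*(1/553) = 319*(1/553) = 319/553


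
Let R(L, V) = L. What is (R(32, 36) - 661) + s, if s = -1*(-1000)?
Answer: 371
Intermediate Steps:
s = 1000
(R(32, 36) - 661) + s = (32 - 661) + 1000 = -629 + 1000 = 371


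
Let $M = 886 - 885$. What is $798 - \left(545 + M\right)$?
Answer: $252$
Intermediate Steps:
$M = 1$ ($M = 886 - 885 = 1$)
$798 - \left(545 + M\right) = 798 - \left(545 + 1\right) = 798 - 546 = 252$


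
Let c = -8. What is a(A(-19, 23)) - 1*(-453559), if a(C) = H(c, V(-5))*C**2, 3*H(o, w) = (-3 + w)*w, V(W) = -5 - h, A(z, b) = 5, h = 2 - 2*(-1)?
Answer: 454459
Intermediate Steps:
h = 4 (h = 2 + 2 = 4)
V(W) = -9 (V(W) = -5 - 1*4 = -5 - 4 = -9)
H(o, w) = w*(-3 + w)/3 (H(o, w) = ((-3 + w)*w)/3 = (w*(-3 + w))/3 = w*(-3 + w)/3)
a(C) = 36*C**2 (a(C) = ((1/3)*(-9)*(-3 - 9))*C**2 = ((1/3)*(-9)*(-12))*C**2 = 36*C**2)
a(A(-19, 23)) - 1*(-453559) = 36*5**2 - 1*(-453559) = 36*25 + 453559 = 900 + 453559 = 454459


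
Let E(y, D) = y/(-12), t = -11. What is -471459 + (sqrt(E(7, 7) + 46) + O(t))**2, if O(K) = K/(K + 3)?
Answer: -90511045/192 + 11*sqrt(1635)/24 ≈ -4.7139e+5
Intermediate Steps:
E(y, D) = -y/12 (E(y, D) = y*(-1/12) = -y/12)
O(K) = K/(3 + K)
-471459 + (sqrt(E(7, 7) + 46) + O(t))**2 = -471459 + (sqrt(-1/12*7 + 46) - 11/(3 - 11))**2 = -471459 + (sqrt(-7/12 + 46) - 11/(-8))**2 = -471459 + (sqrt(545/12) - 11*(-1/8))**2 = -471459 + (sqrt(1635)/6 + 11/8)**2 = -471459 + (11/8 + sqrt(1635)/6)**2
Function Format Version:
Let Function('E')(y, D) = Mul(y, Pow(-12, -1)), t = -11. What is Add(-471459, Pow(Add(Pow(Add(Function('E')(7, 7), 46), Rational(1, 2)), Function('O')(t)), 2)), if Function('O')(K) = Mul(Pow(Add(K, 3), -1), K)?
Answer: Add(Rational(-90511045, 192), Mul(Rational(11, 24), Pow(1635, Rational(1, 2)))) ≈ -4.7139e+5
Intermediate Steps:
Function('E')(y, D) = Mul(Rational(-1, 12), y) (Function('E')(y, D) = Mul(y, Rational(-1, 12)) = Mul(Rational(-1, 12), y))
Function('O')(K) = Mul(K, Pow(Add(3, K), -1)) (Function('O')(K) = Mul(Pow(Add(3, K), -1), K) = Mul(K, Pow(Add(3, K), -1)))
Add(-471459, Pow(Add(Pow(Add(Function('E')(7, 7), 46), Rational(1, 2)), Function('O')(t)), 2)) = Add(-471459, Pow(Add(Pow(Add(Mul(Rational(-1, 12), 7), 46), Rational(1, 2)), Mul(-11, Pow(Add(3, -11), -1))), 2)) = Add(-471459, Pow(Add(Pow(Add(Rational(-7, 12), 46), Rational(1, 2)), Mul(-11, Pow(-8, -1))), 2)) = Add(-471459, Pow(Add(Pow(Rational(545, 12), Rational(1, 2)), Mul(-11, Rational(-1, 8))), 2)) = Add(-471459, Pow(Add(Mul(Rational(1, 6), Pow(1635, Rational(1, 2))), Rational(11, 8)), 2)) = Add(-471459, Pow(Add(Rational(11, 8), Mul(Rational(1, 6), Pow(1635, Rational(1, 2)))), 2))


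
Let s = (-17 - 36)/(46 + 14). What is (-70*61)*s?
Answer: 22631/6 ≈ 3771.8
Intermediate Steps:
s = -53/60 ≈ -0.88333
(-70*61)*s = -70*61*(-53/60) = -4270*(-53/60) = 22631/6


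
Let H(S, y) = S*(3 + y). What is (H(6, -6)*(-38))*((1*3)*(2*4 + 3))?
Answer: 22572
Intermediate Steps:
(H(6, -6)*(-38))*((1*3)*(2*4 + 3)) = ((6*(3 - 6))*(-38))*((1*3)*(2*4 + 3)) = ((6*(-3))*(-38))*(3*(8 + 3)) = (-18*(-38))*(3*11) = 684*33 = 22572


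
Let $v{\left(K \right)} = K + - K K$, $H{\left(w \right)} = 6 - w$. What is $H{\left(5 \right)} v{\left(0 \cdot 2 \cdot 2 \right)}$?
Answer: $0$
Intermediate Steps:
$v{\left(K \right)} = K - K^{2}$
$H{\left(5 \right)} v{\left(0 \cdot 2 \cdot 2 \right)} = \left(6 - 5\right) 0 \cdot 2 \cdot 2 \left(1 - 0 \cdot 2 \cdot 2\right) = \left(6 - 5\right) 0 \cdot 2 \left(1 - 0 \cdot 2\right) = 1 \cdot 0 \left(1 - 0\right) = 1 \cdot 0 \left(1 + 0\right) = 1 \cdot 0 \cdot 1 = 1 \cdot 0 = 0$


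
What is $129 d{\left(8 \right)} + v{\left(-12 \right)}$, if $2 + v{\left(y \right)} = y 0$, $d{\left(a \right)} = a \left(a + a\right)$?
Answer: $16510$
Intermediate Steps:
$d{\left(a \right)} = 2 a^{2}$ ($d{\left(a \right)} = a 2 a = 2 a^{2}$)
$v{\left(y \right)} = -2$ ($v{\left(y \right)} = -2 + y 0 = -2 + 0 = -2$)
$129 d{\left(8 \right)} + v{\left(-12 \right)} = 129 \cdot 2 \cdot 8^{2} - 2 = 129 \cdot 2 \cdot 64 - 2 = 129 \cdot 128 - 2 = 16512 - 2 = 16510$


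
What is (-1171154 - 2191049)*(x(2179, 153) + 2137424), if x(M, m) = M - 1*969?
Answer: -7190521650702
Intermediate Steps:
x(M, m) = -969 + M (x(M, m) = M - 969 = -969 + M)
(-1171154 - 2191049)*(x(2179, 153) + 2137424) = (-1171154 - 2191049)*((-969 + 2179) + 2137424) = -3362203*(1210 + 2137424) = -3362203*2138634 = -7190521650702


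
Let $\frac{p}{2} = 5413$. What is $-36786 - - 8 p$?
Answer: $49822$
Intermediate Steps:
$p = 10826$ ($p = 2 \cdot 5413 = 10826$)
$-36786 - - 8 p = -36786 - \left(-8\right) 10826 = -36786 - -86608 = -36786 + 86608 = 49822$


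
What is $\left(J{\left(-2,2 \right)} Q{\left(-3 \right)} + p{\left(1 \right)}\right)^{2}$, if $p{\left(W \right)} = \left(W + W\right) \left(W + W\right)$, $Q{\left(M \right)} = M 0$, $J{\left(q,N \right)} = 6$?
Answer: $16$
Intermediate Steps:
$Q{\left(M \right)} = 0$
$p{\left(W \right)} = 4 W^{2}$ ($p{\left(W \right)} = 2 W 2 W = 4 W^{2}$)
$\left(J{\left(-2,2 \right)} Q{\left(-3 \right)} + p{\left(1 \right)}\right)^{2} = \left(6 \cdot 0 + 4 \cdot 1^{2}\right)^{2} = \left(0 + 4 \cdot 1\right)^{2} = \left(0 + 4\right)^{2} = 4^{2} = 16$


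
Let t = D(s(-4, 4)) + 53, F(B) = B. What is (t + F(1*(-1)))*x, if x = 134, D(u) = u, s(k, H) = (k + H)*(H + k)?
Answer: 6968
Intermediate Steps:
s(k, H) = (H + k)² (s(k, H) = (H + k)*(H + k) = (H + k)²)
t = 53 (t = (4 - 4)² + 53 = 0² + 53 = 0 + 53 = 53)
(t + F(1*(-1)))*x = (53 + 1*(-1))*134 = (53 - 1)*134 = 52*134 = 6968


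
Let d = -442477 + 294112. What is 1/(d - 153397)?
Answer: -1/301762 ≈ -3.3139e-6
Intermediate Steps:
d = -148365
1/(d - 153397) = 1/(-148365 - 153397) = 1/(-301762) = -1/301762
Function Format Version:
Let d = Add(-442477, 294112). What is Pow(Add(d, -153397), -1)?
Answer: Rational(-1, 301762) ≈ -3.3139e-6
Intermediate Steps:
d = -148365
Pow(Add(d, -153397), -1) = Pow(Add(-148365, -153397), -1) = Pow(-301762, -1) = Rational(-1, 301762)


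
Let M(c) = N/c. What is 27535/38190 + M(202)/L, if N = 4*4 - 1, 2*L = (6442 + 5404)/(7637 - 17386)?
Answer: 1367971298/2284613637 ≈ 0.59878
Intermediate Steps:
L = -5923/9749 (L = ((6442 + 5404)/(7637 - 17386))/2 = (11846/(-9749))/2 = (11846*(-1/9749))/2 = (½)*(-11846/9749) = -5923/9749 ≈ -0.60755)
N = 15 (N = 16 - 1 = 15)
M(c) = 15/c
27535/38190 + M(202)/L = 27535/38190 + (15/202)/(-5923/9749) = 27535*(1/38190) + (15*(1/202))*(-9749/5923) = 5507/7638 + (15/202)*(-9749/5923) = 5507/7638 - 146235/1196446 = 1367971298/2284613637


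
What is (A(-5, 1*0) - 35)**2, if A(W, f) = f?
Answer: 1225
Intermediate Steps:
(A(-5, 1*0) - 35)**2 = (1*0 - 35)**2 = (0 - 35)**2 = (-35)**2 = 1225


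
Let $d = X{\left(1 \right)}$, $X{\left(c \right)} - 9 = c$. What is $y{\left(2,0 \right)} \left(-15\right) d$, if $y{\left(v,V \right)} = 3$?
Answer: $-450$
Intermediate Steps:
$X{\left(c \right)} = 9 + c$
$d = 10$ ($d = 9 + 1 = 10$)
$y{\left(2,0 \right)} \left(-15\right) d = 3 \left(-15\right) 10 = \left(-45\right) 10 = -450$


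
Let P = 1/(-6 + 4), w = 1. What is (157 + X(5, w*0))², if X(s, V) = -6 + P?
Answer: 90601/4 ≈ 22650.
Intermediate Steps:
P = -½ (P = 1/(-2) = -½ ≈ -0.50000)
X(s, V) = -13/2 (X(s, V) = -6 - ½ = -13/2)
(157 + X(5, w*0))² = (157 - 13/2)² = (301/2)² = 90601/4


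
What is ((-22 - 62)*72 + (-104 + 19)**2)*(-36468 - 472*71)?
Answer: -82366460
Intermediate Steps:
((-22 - 62)*72 + (-104 + 19)**2)*(-36468 - 472*71) = (-84*72 + (-85)**2)*(-36468 - 33512) = (-6048 + 7225)*(-69980) = 1177*(-69980) = -82366460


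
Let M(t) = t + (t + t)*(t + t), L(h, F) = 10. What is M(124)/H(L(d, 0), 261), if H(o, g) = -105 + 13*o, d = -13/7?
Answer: 61628/25 ≈ 2465.1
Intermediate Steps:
d = -13/7 (d = -13*⅐ = -13/7 ≈ -1.8571)
M(t) = t + 4*t² (M(t) = t + (2*t)*(2*t) = t + 4*t²)
M(124)/H(L(d, 0), 261) = (124*(1 + 4*124))/(-105 + 13*10) = (124*(1 + 496))/(-105 + 130) = (124*497)/25 = 61628*(1/25) = 61628/25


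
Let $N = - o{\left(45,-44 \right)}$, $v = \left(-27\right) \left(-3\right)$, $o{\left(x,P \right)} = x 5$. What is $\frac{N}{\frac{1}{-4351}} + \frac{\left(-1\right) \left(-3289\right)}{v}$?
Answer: $\frac{79300264}{81} \approx 9.7902 \cdot 10^{5}$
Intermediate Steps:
$o{\left(x,P \right)} = 5 x$
$v = 81$
$N = -225$ ($N = - 5 \cdot 45 = \left(-1\right) 225 = -225$)
$\frac{N}{\frac{1}{-4351}} + \frac{\left(-1\right) \left(-3289\right)}{v} = - \frac{225}{\frac{1}{-4351}} + \frac{\left(-1\right) \left(-3289\right)}{81} = - \frac{225}{- \frac{1}{4351}} + 3289 \cdot \frac{1}{81} = \left(-225\right) \left(-4351\right) + \frac{3289}{81} = 978975 + \frac{3289}{81} = \frac{79300264}{81}$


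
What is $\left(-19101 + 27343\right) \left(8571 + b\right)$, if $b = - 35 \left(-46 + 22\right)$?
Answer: $77565462$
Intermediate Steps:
$b = 840$ ($b = \left(-35\right) \left(-24\right) = 840$)
$\left(-19101 + 27343\right) \left(8571 + b\right) = \left(-19101 + 27343\right) \left(8571 + 840\right) = 8242 \cdot 9411 = 77565462$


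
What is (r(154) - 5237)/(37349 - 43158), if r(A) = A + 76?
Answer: 5007/5809 ≈ 0.86194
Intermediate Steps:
r(A) = 76 + A
(r(154) - 5237)/(37349 - 43158) = ((76 + 154) - 5237)/(37349 - 43158) = (230 - 5237)/(-5809) = -5007*(-1/5809) = 5007/5809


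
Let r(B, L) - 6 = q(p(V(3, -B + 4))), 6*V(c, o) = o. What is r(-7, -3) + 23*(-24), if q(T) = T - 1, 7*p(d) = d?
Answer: -22963/42 ≈ -546.74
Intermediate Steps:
V(c, o) = o/6
p(d) = d/7
q(T) = -1 + T
r(B, L) = 107/21 - B/42 (r(B, L) = 6 + (-1 + ((-B + 4)/6)/7) = 6 + (-1 + ((4 - B)/6)/7) = 6 + (-1 + (⅔ - B/6)/7) = 6 + (-1 + (2/21 - B/42)) = 6 + (-19/21 - B/42) = 107/21 - B/42)
r(-7, -3) + 23*(-24) = (107/21 - 1/42*(-7)) + 23*(-24) = (107/21 + ⅙) - 552 = 221/42 - 552 = -22963/42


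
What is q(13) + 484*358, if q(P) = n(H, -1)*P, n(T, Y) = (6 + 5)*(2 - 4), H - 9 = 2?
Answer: 172986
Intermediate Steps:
H = 11 (H = 9 + 2 = 11)
n(T, Y) = -22 (n(T, Y) = 11*(-2) = -22)
q(P) = -22*P
q(13) + 484*358 = -22*13 + 484*358 = -286 + 173272 = 172986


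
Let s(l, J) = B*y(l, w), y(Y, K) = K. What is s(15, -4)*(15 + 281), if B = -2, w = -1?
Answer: 592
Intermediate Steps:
s(l, J) = 2 (s(l, J) = -2*(-1) = 2)
s(15, -4)*(15 + 281) = 2*(15 + 281) = 2*296 = 592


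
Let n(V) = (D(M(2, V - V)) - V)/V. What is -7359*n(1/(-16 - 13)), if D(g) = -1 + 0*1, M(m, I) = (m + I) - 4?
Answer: -206052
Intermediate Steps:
M(m, I) = -4 + I + m (M(m, I) = (I + m) - 4 = -4 + I + m)
D(g) = -1 (D(g) = -1 + 0 = -1)
n(V) = (-1 - V)/V
-7359*n(1/(-16 - 13)) = -7359*(-1 - 1/(-16 - 13))/(1/(-16 - 13)) = -7359*(-1 - 1/(-29))/(1/(-29)) = -7359*(-1 - 1*(-1/29))/(-1/29) = -(-213411)*(-1 + 1/29) = -(-213411)*(-28)/29 = -7359*28 = -206052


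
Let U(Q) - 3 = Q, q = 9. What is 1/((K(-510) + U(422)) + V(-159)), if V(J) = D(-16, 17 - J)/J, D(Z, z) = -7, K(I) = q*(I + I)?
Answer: -159/1392038 ≈ -0.00011422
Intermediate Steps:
K(I) = 18*I (K(I) = 9*(I + I) = 9*(2*I) = 18*I)
U(Q) = 3 + Q
V(J) = -7/J
1/((K(-510) + U(422)) + V(-159)) = 1/((18*(-510) + (3 + 422)) - 7/(-159)) = 1/((-9180 + 425) - 7*(-1/159)) = 1/(-8755 + 7/159) = 1/(-1392038/159) = -159/1392038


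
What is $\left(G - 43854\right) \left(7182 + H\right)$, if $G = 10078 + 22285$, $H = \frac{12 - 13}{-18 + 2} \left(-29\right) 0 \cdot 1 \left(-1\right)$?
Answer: $-82528362$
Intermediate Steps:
$H = 0$ ($H = - \frac{1}{-16} \left(-29\right) 0 \left(-1\right) = \left(-1\right) \left(- \frac{1}{16}\right) \left(-29\right) 0 = \frac{1}{16} \left(-29\right) 0 = \left(- \frac{29}{16}\right) 0 = 0$)
$G = 32363$
$\left(G - 43854\right) \left(7182 + H\right) = \left(32363 - 43854\right) \left(7182 + 0\right) = \left(-11491\right) 7182 = -82528362$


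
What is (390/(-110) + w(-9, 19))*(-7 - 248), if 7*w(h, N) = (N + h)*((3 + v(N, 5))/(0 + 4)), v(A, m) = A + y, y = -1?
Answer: -22185/22 ≈ -1008.4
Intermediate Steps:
v(A, m) = -1 + A (v(A, m) = A - 1 = -1 + A)
w(h, N) = (½ + N/4)*(N + h)/7 (w(h, N) = ((N + h)*((3 + (-1 + N))/(0 + 4)))/7 = ((N + h)*((2 + N)/4))/7 = ((N + h)*((2 + N)*(¼)))/7 = ((N + h)*(½ + N/4))/7 = ((½ + N/4)*(N + h))/7 = (½ + N/4)*(N + h)/7)
(390/(-110) + w(-9, 19))*(-7 - 248) = (390/(-110) + ((1/14)*19 + (1/14)*(-9) + (1/28)*19² + (1/28)*19*(-9)))*(-7 - 248) = (390*(-1/110) + (19/14 - 9/14 + (1/28)*361 - 171/28))*(-255) = (-39/11 + (19/14 - 9/14 + 361/28 - 171/28))*(-255) = (-39/11 + 15/2)*(-255) = (87/22)*(-255) = -22185/22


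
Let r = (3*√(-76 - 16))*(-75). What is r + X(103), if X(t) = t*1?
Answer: 103 - 450*I*√23 ≈ 103.0 - 2158.1*I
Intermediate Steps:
X(t) = t
r = -450*I*√23 (r = (3*√(-92))*(-75) = (3*(2*I*√23))*(-75) = (6*I*√23)*(-75) = -450*I*√23 ≈ -2158.1*I)
r + X(103) = -450*I*√23 + 103 = 103 - 450*I*√23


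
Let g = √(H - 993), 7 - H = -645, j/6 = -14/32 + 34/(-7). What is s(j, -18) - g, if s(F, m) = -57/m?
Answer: 19/6 - I*√341 ≈ 3.1667 - 18.466*I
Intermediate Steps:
j = -1779/56 (j = 6*(-14/32 + 34/(-7)) = 6*(-14*1/32 + 34*(-⅐)) = 6*(-7/16 - 34/7) = 6*(-593/112) = -1779/56 ≈ -31.768)
H = 652 (H = 7 - 1*(-645) = 7 + 645 = 652)
g = I*√341 (g = √(652 - 993) = √(-341) = I*√341 ≈ 18.466*I)
s(j, -18) - g = -57/(-18) - I*√341 = -57*(-1/18) - I*√341 = 19/6 - I*√341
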